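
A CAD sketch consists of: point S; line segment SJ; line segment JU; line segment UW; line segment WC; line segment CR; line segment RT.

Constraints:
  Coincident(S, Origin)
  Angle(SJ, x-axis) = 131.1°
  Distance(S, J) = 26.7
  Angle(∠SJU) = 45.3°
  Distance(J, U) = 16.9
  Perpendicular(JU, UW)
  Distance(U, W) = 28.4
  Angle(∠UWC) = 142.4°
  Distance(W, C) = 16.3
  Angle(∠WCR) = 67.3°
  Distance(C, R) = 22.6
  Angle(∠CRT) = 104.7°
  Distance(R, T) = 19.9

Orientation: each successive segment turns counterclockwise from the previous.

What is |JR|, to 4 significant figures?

22.09

S is at the origin; SJ runs at 131.1° with length 26.7, so J = (-17.55, 20.12). ∠SJU = 45.3° gives JU at -94.20° from the x-axis; with |JU| = 16.9, U = (-18.79, 3.266). The perpendicularity gives UW at right angles to JU, so UW runs at -4.200°; with |UW| = 28.4, W = (9.534, 1.186). ∠UWC = 142.4° gives WC at 33.40° from the x-axis; with |WC| = 16.3, C = (23.14, 10.16). ∠WCR = 67.3° gives CR at 146.1° from the x-axis; with |CR| = 22.6, R = (4.384, 22.76). Then |JR| = |R − J| = 22.09.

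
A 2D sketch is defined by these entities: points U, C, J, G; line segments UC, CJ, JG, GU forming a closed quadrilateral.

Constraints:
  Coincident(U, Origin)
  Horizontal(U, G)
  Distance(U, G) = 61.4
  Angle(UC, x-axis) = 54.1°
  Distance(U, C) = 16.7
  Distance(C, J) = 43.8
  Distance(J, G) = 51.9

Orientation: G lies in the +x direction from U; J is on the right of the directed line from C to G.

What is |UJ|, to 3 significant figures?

34.8

U is at the origin; UG is horizontal with |UG| = 61.4 and G in +x, so G = (61.4, 0). UC runs at 54.1° with |UC| = 16.7, so C = (9.79, 13.5). J is determined by |CJ| = 43.8 and |JG| = 51.9 together: it lies at the intersection of circle(C, 43.8) and circle(G, 51.9). With |CG| = 53.4, the foot of the radical line on CG is 19.4 from C and the perpendicular offset is √(43.8² − 19.4²) = 39.3. Taking the right-of-CG solution: J = (18.6, -29.4).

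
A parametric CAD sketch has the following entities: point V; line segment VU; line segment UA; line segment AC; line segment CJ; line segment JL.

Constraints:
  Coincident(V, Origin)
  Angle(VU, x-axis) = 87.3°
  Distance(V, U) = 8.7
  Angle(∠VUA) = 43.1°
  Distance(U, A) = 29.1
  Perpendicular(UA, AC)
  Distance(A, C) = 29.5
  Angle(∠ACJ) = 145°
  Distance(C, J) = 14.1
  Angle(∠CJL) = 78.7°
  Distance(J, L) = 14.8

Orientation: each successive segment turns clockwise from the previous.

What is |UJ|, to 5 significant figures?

46.115

V is at the origin; VU runs at 87.3° with length 8.7, so U = (0.40983, 8.6903). ∠VUA = 43.1° gives UA at -49.600° from the x-axis; with |UA| = 29.1, A = (19.270, -13.470). UA ⟂ AC, so AC runs at -139.60°; with |AC| = 29.5, C = (-3.1953, -32.590). ∠ACJ = 145.0° gives CJ at -174.60° from the x-axis; with |CJ| = 14.1, J = (-17.233, -33.917). Then |UJ| = |J − U| = 46.115.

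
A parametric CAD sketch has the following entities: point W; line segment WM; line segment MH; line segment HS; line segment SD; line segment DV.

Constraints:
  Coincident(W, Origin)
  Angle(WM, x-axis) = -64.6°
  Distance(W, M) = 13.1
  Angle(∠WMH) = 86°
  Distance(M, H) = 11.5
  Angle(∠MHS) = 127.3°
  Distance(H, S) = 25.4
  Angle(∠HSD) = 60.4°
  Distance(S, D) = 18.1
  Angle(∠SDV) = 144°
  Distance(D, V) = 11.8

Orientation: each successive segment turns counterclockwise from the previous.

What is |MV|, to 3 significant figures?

17.1

W is at the origin; WM runs at -64.6° with length 13.1, so M = (5.62, -11.8). ∠WMH = 86.0° gives MH at 29.4° from the x-axis; with |MH| = 11.5, H = (15.6, -6.19). ∠MHS = 127.3° gives HS at 82.1° from the x-axis; with |HS| = 25.4, S = (19.1, 19.0). ∠HSD = 60.4° gives SD at -158° from the x-axis; with |SD| = 18.1, D = (2.31, 12.3). ∠SDV = 144.0° gives DV at -122° from the x-axis; with |DV| = 11.8, V = (-3.99, 2.30). Then |MV| = |V − M| = 17.1.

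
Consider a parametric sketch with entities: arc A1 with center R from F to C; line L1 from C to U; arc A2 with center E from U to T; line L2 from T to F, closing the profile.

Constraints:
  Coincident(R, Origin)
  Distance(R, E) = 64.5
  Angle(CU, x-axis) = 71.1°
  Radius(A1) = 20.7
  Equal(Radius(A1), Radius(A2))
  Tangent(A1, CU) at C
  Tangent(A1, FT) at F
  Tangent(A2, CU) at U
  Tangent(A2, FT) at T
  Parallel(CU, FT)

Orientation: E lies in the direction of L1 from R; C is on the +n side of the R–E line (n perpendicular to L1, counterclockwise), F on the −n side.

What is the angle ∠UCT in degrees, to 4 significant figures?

32.69°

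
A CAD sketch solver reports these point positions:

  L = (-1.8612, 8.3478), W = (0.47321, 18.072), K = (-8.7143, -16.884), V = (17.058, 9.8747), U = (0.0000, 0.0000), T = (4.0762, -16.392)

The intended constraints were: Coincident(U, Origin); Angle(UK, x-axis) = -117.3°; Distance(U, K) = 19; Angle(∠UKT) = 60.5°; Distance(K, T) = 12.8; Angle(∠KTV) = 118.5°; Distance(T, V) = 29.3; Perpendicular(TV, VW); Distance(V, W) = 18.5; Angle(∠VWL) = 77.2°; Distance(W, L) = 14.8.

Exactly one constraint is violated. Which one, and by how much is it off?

Distance(W, L) = 14.8 — off by 4.80.

U = (0.00, 0.00) ✓; UK at -117.3° ✓; |UK| = 19.00 ✓; ∠UKT = 60.50° ✓; |KT| = 12.80 ✓; ∠KTV = 118.5° ✓; |TV| = 29.30 ✓; ∠(TV, VW) = 90.00° ✓; |VW| = 18.50 ✓; ∠VWL = 77.20° ✓; |WL| = 10.00 ✗.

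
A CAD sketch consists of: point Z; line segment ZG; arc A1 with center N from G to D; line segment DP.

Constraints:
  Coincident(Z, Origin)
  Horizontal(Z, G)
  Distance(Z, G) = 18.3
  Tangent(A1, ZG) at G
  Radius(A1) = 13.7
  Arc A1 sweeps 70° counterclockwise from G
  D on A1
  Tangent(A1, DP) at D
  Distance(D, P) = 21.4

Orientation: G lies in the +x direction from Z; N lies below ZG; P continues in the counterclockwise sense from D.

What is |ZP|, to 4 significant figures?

29.19

Z is at the origin; Z and G share the same y with |ZG| = 18.3 and G on the +x side, so G = (18.30, 0.000). Tangency of A1 to ZG means the radius NG is perpendicular to ZG, so N = G + (0, -13.7) = (18.30, -13.70). On A1, G sits at bearing 90° from N; a 70° counterclockwise sweep puts D at bearing 160°, so D = N + 13.7·(cos 160°, sin 160°) = (5.426, -9.014). A1 meets DP tangentially, so ND is at right angles to DP, so DP runs along (−sin 160°, cos 160°); with |DP| = 21.4, P = (-1.893, -29.12). Then |ZP| = |P − Z| = 29.19.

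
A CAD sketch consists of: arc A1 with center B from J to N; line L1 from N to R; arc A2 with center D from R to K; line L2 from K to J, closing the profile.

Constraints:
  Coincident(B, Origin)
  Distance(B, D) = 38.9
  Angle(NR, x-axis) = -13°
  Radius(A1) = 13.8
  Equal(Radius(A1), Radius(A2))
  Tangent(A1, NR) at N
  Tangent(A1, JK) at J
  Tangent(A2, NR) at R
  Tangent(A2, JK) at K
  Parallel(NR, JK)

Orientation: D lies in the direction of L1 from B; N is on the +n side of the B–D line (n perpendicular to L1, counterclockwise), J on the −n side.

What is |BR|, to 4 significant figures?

41.28

Tangency of A1 to both parallel lines with radius 13.8 puts N and J at B ± 13.8·n: N = (3.104, 13.45), J = (-3.104, -13.45). Equal radii place R and K the same way about D: R = D + 13.8·n = (41.01, 4.696), K = D − 13.8·n = (34.80, -22.20). Then |BR| = |R − B| = 41.28.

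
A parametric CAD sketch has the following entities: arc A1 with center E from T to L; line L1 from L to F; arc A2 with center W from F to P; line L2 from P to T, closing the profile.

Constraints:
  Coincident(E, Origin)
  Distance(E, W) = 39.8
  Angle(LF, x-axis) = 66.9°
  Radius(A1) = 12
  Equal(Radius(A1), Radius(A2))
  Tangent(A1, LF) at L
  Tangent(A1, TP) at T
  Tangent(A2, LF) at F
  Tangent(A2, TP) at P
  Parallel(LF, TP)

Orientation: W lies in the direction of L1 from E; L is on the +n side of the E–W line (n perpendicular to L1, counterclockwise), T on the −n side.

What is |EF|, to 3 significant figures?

41.6

Tangency of A1 to both parallel lines with radius 12.0 puts L and T at E ± 12.0·n: L = (-11.0, 4.71), T = (11.0, -4.71). Equal radii place F and P the same way about W: F = W + 12.0·n = (4.58, 41.3), P = W − 12.0·n = (26.7, 31.9). Then |EF| = |F − E| = 41.6.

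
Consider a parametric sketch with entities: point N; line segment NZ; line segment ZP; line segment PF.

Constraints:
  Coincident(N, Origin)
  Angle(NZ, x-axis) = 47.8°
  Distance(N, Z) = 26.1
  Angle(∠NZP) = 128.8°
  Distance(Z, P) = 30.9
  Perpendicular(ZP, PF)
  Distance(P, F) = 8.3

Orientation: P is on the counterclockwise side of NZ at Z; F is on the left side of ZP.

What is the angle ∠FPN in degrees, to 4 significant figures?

66.71°

N is at the origin; NZ runs at 47.8° with length 26.1, so Z = 26.1·(cos 47.8°, sin 47.8°) = (17.53, 19.33). ∠NZP = 128.8°, so ZP runs at 47.8° + (180° − 128.8°) = 99.00° from the x-axis; with |ZP| = 30.9, P = Z + 30.9·(cos 99.00°, sin 99.00°) = (12.70, 49.85). ZP is perpendicular to PF; with |PF| = 8.3 on the left of ZP, F = P + 8.3·(-0.9877, -0.1564) = (4.500, 48.56). Then cos ∠FPN = PF·PN / (|PF||PN|), giving 66.71°.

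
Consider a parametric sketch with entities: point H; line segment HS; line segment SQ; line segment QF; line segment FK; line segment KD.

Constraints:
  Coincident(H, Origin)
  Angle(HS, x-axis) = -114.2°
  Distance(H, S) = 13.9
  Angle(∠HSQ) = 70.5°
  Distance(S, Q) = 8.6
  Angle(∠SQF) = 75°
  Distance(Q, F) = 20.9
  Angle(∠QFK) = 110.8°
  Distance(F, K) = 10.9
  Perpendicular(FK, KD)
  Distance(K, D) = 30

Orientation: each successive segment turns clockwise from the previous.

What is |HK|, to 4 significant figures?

14.77

H is at the origin; HS runs at -114.2° with length 13.9, so S = (-5.698, -12.68). ∠HSQ = 70.5° gives SQ at 136.3° from the x-axis; with |SQ| = 8.6, Q = (-11.92, -6.737). ∠SQF = 75.0° gives QF at 31.30° from the x-axis; with |QF| = 20.9, F = (5.943, 4.121). ∠QFK = 110.8° gives FK at -37.90° from the x-axis; with |FK| = 10.9, K = (14.54, -2.575). Then |HK| = |K − H| = 14.77.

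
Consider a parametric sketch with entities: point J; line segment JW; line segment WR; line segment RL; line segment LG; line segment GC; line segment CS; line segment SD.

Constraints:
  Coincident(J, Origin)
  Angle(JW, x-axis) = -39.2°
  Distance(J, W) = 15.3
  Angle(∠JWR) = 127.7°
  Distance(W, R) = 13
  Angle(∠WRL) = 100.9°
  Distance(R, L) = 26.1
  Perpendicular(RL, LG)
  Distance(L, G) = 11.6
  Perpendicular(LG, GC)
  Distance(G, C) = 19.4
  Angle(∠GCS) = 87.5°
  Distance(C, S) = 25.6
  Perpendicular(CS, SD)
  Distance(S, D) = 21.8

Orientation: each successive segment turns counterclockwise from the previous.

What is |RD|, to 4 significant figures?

32.34

J is at the origin; JW runs at -39.2° with length 15.3, so W = (11.86, -9.670). ∠JWR = 127.7° gives WR at 13.10° from the x-axis; with |WR| = 13.0, R = (24.52, -6.724). ∠WRL = 100.9° gives RL at 92.20° from the x-axis; with |RL| = 26.1, L = (23.52, 19.36). RL is perpendicular to LG, so LG runs at -177.8°; with |LG| = 11.6, G = (11.92, 18.91). The perpendicularity gives GC at right angles to LG, so GC runs at -87.80°; with |GC| = 19.4, C = (12.67, -0.4738). ∠GCS = 87.5° gives CS at 4.700° from the x-axis; with |CS| = 25.6, S = (38.18, 1.624). The perpendicularity gives SD at right angles to CS, so SD runs at 94.70°; with |SD| = 21.8, D = (36.40, 23.35). Then |RD| = |D − R| = 32.34.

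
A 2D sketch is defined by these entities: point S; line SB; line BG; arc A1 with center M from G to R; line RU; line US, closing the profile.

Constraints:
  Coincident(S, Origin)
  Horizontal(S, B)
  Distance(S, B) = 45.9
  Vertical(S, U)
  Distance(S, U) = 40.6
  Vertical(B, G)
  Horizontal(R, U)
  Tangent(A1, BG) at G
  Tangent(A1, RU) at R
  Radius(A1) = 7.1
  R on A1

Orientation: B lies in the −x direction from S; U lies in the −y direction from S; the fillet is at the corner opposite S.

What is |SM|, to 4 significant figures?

51.26

SU is vertical with |SU| = 40.6 and U on the −y side, so U = (0.000, -40.60). The virtual corner opposite S is at (-45.90, -40.60). A1 meets BG tangentially, so MG is at right angles to BG and since A1 is tangent to RU there, MR ⟂ RU, with radius 7.1, so the center M sits 7.1 in from both sides at M = (-38.80, -33.50). Then |SM| = |M − S| = 51.26.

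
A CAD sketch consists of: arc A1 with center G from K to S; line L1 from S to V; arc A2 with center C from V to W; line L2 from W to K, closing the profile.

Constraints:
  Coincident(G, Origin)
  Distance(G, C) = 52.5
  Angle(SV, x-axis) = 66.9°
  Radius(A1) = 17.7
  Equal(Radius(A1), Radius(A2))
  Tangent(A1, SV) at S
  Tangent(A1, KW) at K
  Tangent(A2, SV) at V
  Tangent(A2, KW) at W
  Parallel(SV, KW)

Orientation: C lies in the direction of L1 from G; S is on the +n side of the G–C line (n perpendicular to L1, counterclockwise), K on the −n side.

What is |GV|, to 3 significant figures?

55.4

The slot axis is L1's direction at 66.9°, so u = (cos 66.9°, sin 66.9°) = (0.392, 0.920) and n = (−sin 66.9°, cos 66.9°) = (-0.920, 0.392). G is at the origin and C lies 52.5 along u from G, so C = 52.5·u = (20.6, 48.3). Tangency of A1 to both parallel lines with radius 17.7 puts S and K at G ± 17.7·n: S = (-16.3, 6.94), K = (16.3, -6.94). Equal radii place V and W the same way about C: V = C + 17.7·n = (4.32, 55.2), W = C − 17.7·n = (36.9, 41.3). Then |GV| = |V − G| = 55.4.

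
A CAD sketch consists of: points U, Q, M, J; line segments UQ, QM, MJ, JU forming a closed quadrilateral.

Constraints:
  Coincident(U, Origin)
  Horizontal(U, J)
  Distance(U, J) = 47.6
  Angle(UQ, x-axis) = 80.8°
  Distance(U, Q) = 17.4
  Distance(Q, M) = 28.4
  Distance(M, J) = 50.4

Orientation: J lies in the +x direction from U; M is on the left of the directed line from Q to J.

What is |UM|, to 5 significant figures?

44.870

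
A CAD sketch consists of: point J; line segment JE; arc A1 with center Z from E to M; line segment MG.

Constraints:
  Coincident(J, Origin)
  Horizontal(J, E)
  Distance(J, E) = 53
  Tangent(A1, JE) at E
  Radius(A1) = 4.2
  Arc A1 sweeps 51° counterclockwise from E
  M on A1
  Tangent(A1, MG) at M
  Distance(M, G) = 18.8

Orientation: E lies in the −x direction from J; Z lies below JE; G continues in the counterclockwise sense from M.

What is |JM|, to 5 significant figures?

56.286

J is at the origin; J and E share the same y with |JE| = 53.0 and E on the −x side, so E = (-53.000, 0.0000). The tangent condition forces ZE to be normal to JE, so Z = E + (0, -4.2) = (-53.000, -4.2000). On A1, E sits at bearing 90° from Z; a 51° counterclockwise sweep puts M at bearing 141°, so M = Z + 4.2·(cos 141°, sin 141°) = (-56.264, -1.5569). Then |JM| = |M − J| = 56.286.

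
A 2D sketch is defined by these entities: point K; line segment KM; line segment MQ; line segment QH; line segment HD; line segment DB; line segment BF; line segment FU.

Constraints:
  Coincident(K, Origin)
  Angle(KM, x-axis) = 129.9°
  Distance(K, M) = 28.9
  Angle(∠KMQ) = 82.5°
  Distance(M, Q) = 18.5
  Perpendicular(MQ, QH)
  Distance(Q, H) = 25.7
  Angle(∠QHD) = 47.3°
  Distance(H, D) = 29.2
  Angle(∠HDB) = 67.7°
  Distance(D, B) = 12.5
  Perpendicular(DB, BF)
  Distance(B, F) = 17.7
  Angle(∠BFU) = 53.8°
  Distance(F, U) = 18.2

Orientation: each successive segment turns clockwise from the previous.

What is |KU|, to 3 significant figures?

16.6

K is at the origin; KM runs at 129.9° with length 28.9, so M = (-18.5, 22.2). ∠KMQ = 82.5° gives MQ at 32.4° from the x-axis; with |MQ| = 18.5, Q = (-2.92, 32.1). The perpendicularity gives QH at right angles to MQ, so QH runs at -57.6°; with |QH| = 25.7, H = (10.9, 10.4). ∠QHD = 47.3° gives HD at 170° from the x-axis; with |HD| = 29.2, D = (-17.9, 15.6). ∠HDB = 67.7° gives DB at 57.4° from the x-axis; with |DB| = 12.5, B = (-11.1, 26.1). DB ⟂ BF, so BF runs at -32.6°; with |BF| = 17.7, F = (3.77, 16.6). ∠BFU = 53.8° gives FU at -159° from the x-axis; with |FU| = 18.2, U = (-13.2, 10.0). Then |KU| = |U − K| = 16.6.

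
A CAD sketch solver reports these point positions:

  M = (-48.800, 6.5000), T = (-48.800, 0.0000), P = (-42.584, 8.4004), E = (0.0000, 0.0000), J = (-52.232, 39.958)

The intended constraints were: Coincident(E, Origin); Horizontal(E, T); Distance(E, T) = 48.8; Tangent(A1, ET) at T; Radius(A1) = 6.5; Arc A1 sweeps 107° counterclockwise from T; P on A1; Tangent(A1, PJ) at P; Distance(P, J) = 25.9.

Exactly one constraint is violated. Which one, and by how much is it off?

Distance(P, J) = 25.9 — off by 7.10.

E = (0.00, 0.00) ✓; E.y = 0.00, T.y = 0.00 ✓; |ET| = 48.80 ✓; ∠(MT, TE) = 90.00° ✓; |MT| = 6.500 ✓; bearing(M→P) − bearing(M→T) = 107.0° ✓; |MP| = 6.500 ✓; ∠(MP, PJ) = 90.00° ✓; |PJ| = 33.00 ✗.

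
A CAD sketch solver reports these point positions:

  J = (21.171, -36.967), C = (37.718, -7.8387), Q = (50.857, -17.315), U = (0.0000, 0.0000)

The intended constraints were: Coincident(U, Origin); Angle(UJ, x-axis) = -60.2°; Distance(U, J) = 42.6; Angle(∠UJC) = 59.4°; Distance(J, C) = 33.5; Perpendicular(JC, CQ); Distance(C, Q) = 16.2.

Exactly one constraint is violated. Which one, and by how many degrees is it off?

Perpendicular(JC, CQ) — off by 6.20°.

U = (0.00, 0.00) ✓; UJ at -60.20° ✓; |UJ| = 42.60 ✓; ∠UJC = 59.40° ✓; |JC| = 33.50 ✓; ∠(JC, CQ) = 96.20° ✗; |CQ| = 16.20 ✓.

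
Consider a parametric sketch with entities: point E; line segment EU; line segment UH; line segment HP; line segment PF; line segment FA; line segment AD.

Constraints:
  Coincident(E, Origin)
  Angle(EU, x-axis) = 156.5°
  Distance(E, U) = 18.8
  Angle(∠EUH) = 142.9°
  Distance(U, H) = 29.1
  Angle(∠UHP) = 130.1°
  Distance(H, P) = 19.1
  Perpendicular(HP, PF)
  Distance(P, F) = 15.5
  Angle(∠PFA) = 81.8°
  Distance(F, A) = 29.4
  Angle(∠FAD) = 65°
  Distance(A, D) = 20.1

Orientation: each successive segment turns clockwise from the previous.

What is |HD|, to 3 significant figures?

5.60

E is at the origin; EU runs at 156.5° with length 18.8, so U = (-17.2, 7.50). ∠EUH = 142.9° gives UH at 119° from the x-axis; with |UH| = 29.1, H = (-31.5, 32.8). ∠UHP = 130.1° gives HP at 69.5° from the x-axis; with |HP| = 19.1, P = (-24.8, 50.7). HP ⟂ PF, so PF runs at -20.5°; with |PF| = 15.5, F = (-10.3, 45.3). ∠PFA = 81.8° gives FA at -119° from the x-axis; with |FA| = 29.4, A = (-24.4, 19.5). ∠FAD = 65.0° gives AD at 126° from the x-axis; with |AD| = 20.1, D = (-36.3, 35.7). Then |HD| = |D − H| = 5.60.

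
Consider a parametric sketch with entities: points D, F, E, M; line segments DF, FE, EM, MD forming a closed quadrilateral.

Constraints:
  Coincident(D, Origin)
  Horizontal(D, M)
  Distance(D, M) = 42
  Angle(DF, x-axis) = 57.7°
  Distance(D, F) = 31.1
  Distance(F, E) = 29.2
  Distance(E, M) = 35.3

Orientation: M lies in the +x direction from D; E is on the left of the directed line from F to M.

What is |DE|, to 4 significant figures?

56.69

D is at the origin; D and M share the same y with |DM| = 42.0 and M in +x, so M = (42.0, 0). DF runs at 57.7° with |DF| = 31.1, so F = (16.62, 26.29). E is determined by |FE| = 29.2 and |EM| = 35.3 together: it lies at the intersection of circle(F, 29.2) and circle(M, 35.3). With |FM| = 36.54, the foot of the radical line on FM is 12.89 from F and the perpendicular offset is √(29.2² − 12.89²) = 26.20. Taking the left-of-FM solution: E = (44.42, 35.22).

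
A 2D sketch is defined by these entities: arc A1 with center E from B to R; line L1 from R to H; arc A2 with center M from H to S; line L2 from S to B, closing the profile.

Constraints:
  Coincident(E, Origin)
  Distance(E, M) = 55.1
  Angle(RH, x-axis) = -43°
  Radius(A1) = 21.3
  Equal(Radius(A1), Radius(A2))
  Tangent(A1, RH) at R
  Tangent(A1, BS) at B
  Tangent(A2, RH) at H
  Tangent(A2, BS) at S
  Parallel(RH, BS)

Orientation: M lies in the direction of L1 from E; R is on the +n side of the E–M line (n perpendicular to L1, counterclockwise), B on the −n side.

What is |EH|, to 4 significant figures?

59.07

The slot axis is L1's direction at -43.0°, so u = (cos -43.0°, sin -43.0°) = (0.7314, -0.6820) and n = (−sin -43.0°, cos -43.0°) = (0.6820, 0.7314). E is at the origin and M lies 55.1 along u from E, so M = 55.1·u = (40.30, -37.58). Tangency of A1 to both parallel lines with radius 21.3 puts R and B at E ± 21.3·n: R = (14.53, 15.58), B = (-14.53, -15.58). Equal radii place H and S the same way about M: H = M + 21.3·n = (54.82, -22.00), S = M − 21.3·n = (25.77, -53.16). Then |EH| = |H − E| = 59.07.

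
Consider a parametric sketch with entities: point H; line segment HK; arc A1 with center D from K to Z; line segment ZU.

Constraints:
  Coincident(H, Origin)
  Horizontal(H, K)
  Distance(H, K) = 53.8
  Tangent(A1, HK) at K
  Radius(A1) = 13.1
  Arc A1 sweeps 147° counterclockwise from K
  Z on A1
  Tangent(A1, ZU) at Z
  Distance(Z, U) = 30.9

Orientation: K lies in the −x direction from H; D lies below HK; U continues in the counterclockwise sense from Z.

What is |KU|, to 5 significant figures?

45.020

On A1, K sits at bearing 90° from D; a 147° counterclockwise sweep puts Z at bearing 237°, so Z = D + 13.1·(cos 237°, sin 237°) = (-60.935, -24.087). A1 meets ZU tangentially, so DZ is at right angles to ZU, so ZU runs along (−sin 237°, cos 237°); with |ZU| = 30.9, U = (-35.020, -40.916). Then |KU| = |U − K| = 45.020.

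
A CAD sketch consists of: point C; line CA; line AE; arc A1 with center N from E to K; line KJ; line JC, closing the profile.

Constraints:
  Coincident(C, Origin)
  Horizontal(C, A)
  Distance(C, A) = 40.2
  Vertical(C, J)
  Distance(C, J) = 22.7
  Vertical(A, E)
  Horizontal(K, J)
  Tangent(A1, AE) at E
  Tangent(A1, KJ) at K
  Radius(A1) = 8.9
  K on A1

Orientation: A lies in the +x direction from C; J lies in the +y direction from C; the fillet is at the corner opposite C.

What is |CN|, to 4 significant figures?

34.21

C is at the origin; CA is horizontal with |CA| = 40.2 and A on the +x side, so A = (40.20, 0.000). CJ is vertical with |CJ| = 22.7 and J on the +y side, so J = (0.000, 22.70). The virtual corner opposite C is at (40.20, 22.70). The tangent condition forces NE to be normal to AE and A1 meets KJ tangentially, so NK is at right angles to KJ, with radius 8.9, so the center N sits 8.9 in from both sides at N = (31.30, 13.80). Then |CN| = |N − C| = 34.21.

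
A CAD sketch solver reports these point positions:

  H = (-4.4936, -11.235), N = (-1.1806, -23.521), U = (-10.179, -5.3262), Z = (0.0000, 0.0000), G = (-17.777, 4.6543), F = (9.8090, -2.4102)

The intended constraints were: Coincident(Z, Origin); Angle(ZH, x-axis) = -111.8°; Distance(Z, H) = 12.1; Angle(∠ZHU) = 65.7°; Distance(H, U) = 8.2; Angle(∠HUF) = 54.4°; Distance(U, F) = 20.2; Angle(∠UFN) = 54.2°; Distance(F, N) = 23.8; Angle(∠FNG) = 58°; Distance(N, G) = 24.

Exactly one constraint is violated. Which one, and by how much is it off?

Distance(N, G) = 24 — off by 8.70.

Z = (0.00, 0.00) ✓; ZH at -111.8° ✓; |ZH| = 12.10 ✓; ∠ZHU = 65.70° ✓; |HU| = 8.200 ✓; ∠HUF = 54.40° ✓; |UF| = 20.20 ✓; ∠UFN = 54.20° ✓; |FN| = 23.80 ✓; ∠FNG = 58.00° ✓; |NG| = 32.70 ✗.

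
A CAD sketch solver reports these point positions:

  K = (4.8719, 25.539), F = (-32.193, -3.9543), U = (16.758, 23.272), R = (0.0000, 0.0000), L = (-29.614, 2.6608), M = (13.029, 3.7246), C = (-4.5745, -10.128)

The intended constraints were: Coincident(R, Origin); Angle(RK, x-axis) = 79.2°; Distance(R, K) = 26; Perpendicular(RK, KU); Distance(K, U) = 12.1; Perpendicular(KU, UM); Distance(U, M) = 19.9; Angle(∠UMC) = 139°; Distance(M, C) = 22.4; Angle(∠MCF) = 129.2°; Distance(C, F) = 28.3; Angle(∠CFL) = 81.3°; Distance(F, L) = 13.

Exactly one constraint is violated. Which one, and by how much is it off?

Distance(F, L) = 13 — off by 5.90.

R = (0.00, 0.00) ✓; RK at 79.20° ✓; |RK| = 26.00 ✓; ∠(RK, KU) = 90.00° ✓; |KU| = 12.10 ✓; ∠(KU, UM) = 90.00° ✓; |UM| = 19.90 ✓; ∠UMC = 139.0° ✓; |MC| = 22.40 ✓; ∠MCF = 129.2° ✓; |CF| = 28.30 ✓; ∠CFL = 81.30° ✓; |FL| = 7.100 ✗.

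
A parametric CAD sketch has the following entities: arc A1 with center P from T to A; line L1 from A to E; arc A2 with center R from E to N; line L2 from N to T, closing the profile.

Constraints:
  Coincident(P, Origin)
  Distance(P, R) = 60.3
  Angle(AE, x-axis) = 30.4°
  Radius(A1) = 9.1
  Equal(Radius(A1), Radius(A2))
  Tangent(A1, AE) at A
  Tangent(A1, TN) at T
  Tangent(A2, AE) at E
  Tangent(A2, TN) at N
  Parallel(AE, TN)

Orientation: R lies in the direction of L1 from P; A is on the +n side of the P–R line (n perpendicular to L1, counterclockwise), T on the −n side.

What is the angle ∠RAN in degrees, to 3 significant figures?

8.21°

Tangency of A1 to both parallel lines with radius 9.1 puts A and T at P ± 9.1·n: A = (-4.60, 7.85), T = (4.60, -7.85). Equal radii place E and N the same way about R: E = R + 9.1·n = (47.4, 38.4), N = R − 9.1·n = (56.6, 22.7). Then cos ∠RAN = AR·AN / (|AR||AN|), giving 8.21°.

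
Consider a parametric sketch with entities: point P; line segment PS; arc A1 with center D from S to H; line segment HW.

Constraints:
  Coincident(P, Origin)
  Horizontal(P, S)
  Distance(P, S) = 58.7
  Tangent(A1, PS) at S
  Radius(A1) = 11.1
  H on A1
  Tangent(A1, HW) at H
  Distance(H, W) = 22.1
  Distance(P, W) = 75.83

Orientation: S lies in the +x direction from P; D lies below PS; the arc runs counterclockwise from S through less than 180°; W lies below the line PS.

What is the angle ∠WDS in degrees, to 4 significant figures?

158.6°

P is at the origin; PS is horizontal with |PS| = 58.7 and S on the +x side, so S = (58.70, 0.000). The tangent condition forces DS to be normal to PS, so D = S + (0, -11.1) = (58.70, -11.10). Since DH ⟂ HW (tangency), |DW| = √(11.1² + 22.1²) = 24.73 regardless of where H sits on A1. So W lies on both circle(P, 75.83) and circle(D, 24.73); the below-PS intersection is W = (67.72, -34.13). H is the foot of the tangent from W: H = (51.28, -19.36).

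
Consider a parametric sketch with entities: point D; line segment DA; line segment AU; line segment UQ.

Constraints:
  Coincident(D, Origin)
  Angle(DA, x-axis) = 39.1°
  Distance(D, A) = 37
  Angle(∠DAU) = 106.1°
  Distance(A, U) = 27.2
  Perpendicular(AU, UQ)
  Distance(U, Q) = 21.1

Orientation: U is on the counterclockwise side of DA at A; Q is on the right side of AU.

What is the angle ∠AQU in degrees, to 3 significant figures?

52.2°

∠DAU = 106.1°, so AU runs at 39.1° + (180° − 106.1°) = 113° from the x-axis; with |AU| = 27.2, U = A + 27.2·(cos 113°, sin 113°) = (18.1, 48.4). The perpendicularity gives UQ at right angles to AU; with |UQ| = 21.1 on the right of AU, Q = U + 21.1·(0.921, 0.391) = (37.5, 56.6). Then cos ∠AQU = QA·QU / (|QA||QU|), giving 52.2°.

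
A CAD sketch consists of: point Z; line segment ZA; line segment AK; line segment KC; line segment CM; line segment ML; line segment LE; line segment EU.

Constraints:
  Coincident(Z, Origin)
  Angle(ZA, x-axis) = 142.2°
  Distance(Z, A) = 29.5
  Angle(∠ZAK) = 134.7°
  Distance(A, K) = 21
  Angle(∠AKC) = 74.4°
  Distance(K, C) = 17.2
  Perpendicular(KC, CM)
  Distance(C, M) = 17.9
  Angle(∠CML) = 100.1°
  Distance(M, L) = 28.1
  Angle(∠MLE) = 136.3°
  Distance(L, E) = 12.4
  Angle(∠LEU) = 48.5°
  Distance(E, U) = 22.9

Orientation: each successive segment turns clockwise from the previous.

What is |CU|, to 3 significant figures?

18.8

Z is at the origin; ZA runs at 142.2° with length 29.5, so A = (-23.3, 18.1). ∠ZAK = 134.7° gives AK at 96.9° from the x-axis; with |AK| = 21.0, K = (-25.8, 38.9). ∠AKC = 74.4° gives KC at -8.70° from the x-axis; with |KC| = 17.2, C = (-8.83, 36.3). The perpendicularity gives CM at right angles to KC, so CM runs at -98.7°; with |CM| = 17.9, M = (-11.5, 18.6). ∠CML = 100.1° gives ML at -179° from the x-axis; with |ML| = 28.1, L = (-39.6, 17.9). ∠MLE = 136.3° gives LE at 138° from the x-axis; with |LE| = 12.4, E = (-48.8, 26.3). ∠LEU = 48.5° gives EU at 6.20° from the x-axis; with |EU| = 22.9, U = (-26.0, 28.8). Then |CU| = |U − C| = 18.8.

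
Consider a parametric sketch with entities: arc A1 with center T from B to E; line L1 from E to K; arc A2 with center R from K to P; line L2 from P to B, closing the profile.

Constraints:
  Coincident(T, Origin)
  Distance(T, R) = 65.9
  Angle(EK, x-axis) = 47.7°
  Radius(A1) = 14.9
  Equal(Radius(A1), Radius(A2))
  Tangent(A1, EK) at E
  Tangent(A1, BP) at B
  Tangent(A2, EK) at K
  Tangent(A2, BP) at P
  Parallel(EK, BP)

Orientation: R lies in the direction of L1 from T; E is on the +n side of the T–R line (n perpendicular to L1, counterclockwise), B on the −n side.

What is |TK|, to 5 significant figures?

67.563

Tangency of A1 to both parallel lines with radius 14.9 puts E and B at T ± 14.9·n: E = (-11.021, 10.028), B = (11.021, -10.028). Equal radii place K and P the same way about R: K = R + 14.9·n = (33.331, 58.770), P = R − 14.9·n = (55.372, 38.714). Then |TK| = |K − T| = 67.563.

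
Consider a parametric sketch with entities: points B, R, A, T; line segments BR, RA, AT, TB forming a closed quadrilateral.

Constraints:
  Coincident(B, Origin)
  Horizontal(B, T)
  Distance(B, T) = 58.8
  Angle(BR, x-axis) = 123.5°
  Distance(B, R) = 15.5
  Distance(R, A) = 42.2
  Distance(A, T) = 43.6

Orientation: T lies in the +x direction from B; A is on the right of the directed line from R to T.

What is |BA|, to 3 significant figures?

26.9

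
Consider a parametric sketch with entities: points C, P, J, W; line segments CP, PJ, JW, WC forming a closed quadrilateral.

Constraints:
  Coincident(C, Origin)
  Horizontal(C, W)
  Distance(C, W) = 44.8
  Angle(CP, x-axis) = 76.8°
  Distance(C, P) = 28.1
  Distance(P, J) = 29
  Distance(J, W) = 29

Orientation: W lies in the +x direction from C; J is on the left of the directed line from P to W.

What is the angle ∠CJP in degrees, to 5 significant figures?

37.605°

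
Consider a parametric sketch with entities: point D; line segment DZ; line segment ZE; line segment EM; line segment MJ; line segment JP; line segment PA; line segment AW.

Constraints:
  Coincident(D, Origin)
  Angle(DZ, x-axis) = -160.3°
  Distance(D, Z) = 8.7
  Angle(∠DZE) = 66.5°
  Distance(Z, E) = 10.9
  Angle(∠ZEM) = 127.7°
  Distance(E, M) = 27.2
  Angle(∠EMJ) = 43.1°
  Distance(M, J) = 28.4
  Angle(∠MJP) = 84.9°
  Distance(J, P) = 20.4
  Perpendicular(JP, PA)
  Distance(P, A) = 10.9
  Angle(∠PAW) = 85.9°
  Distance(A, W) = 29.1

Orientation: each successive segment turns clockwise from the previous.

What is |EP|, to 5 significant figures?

6.9461

D is at the origin; DZ runs at -160.3° with length 8.7, so Z = (-8.1908, -2.9327). ∠DZE = 66.5° gives ZE at 86.200° from the x-axis; with |ZE| = 10.9, E = (-7.4684, 7.9433). ∠ZEM = 127.7° gives EM at 33.900° from the x-axis; with |EM| = 27.2, M = (15.108, 23.114). ∠EMJ = 43.1° gives MJ at -103.00° from the x-axis; with |MJ| = 28.4, J = (8.7193, -4.5581). ∠MJP = 84.9° gives JP at 161.90° from the x-axis; with |JP| = 20.4, P = (-10.671, 1.7797). Then |EP| = |P − E| = 6.9461.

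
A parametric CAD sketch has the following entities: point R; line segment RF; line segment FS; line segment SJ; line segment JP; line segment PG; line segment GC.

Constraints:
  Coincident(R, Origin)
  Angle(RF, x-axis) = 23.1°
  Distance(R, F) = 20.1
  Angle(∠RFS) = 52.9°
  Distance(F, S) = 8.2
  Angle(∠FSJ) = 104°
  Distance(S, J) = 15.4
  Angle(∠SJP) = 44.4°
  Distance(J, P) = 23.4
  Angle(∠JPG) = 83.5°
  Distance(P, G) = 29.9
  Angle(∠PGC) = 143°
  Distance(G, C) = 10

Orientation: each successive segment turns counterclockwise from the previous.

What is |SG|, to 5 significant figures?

20.969

R is at the origin; RF runs at 23.1° with length 20.1, so F = (18.488, 7.8860). ∠RFS = 52.9° gives FS at 150.20° from the x-axis; with |FS| = 8.2, S = (11.373, 11.961). ∠FSJ = 104.0° gives SJ at -133.80° from the x-axis; with |SJ| = 15.4, J = (0.71373, 0.84606). ∠SJP = 44.4° gives JP at 1.8000° from the x-axis; with |JP| = 23.4, P = (24.102, 1.5811). ∠JPG = 83.5° gives PG at 98.300° from the x-axis; with |PG| = 29.9, G = (19.786, 31.168). Then |SG| = |G − S| = 20.969.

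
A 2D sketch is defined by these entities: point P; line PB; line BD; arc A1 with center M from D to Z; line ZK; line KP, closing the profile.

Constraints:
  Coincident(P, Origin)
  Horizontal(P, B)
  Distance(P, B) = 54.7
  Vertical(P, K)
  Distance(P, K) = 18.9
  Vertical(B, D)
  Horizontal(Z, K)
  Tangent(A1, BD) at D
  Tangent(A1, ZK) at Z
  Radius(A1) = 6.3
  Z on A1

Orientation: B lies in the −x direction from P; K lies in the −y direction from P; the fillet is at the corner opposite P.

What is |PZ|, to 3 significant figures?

52.0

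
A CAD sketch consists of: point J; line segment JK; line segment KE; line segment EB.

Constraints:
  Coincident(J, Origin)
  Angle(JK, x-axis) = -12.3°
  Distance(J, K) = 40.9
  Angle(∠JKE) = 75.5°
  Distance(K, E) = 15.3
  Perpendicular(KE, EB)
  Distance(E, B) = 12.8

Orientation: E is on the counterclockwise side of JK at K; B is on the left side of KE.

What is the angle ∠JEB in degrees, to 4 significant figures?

7.281°

J is at the origin; JK runs at -12.3° with length 40.9, so K = 40.9·(cos -12.3°, sin -12.3°) = (39.96, -8.713). ∠JKE = 75.5°, so KE runs at -12.3° + (180° − 75.5°) = 92.20° from the x-axis; with |KE| = 15.3, E = K + 15.3·(cos 92.20°, sin 92.20°) = (39.37, 6.576). The perpendicularity gives EB at right angles to KE; with |EB| = 12.8 on the left of KE, B = E + 12.8·(-0.9993, -0.03839) = (26.58, 6.084). Then cos ∠JEB = EJ·EB / (|EJ||EB|), giving 7.281°.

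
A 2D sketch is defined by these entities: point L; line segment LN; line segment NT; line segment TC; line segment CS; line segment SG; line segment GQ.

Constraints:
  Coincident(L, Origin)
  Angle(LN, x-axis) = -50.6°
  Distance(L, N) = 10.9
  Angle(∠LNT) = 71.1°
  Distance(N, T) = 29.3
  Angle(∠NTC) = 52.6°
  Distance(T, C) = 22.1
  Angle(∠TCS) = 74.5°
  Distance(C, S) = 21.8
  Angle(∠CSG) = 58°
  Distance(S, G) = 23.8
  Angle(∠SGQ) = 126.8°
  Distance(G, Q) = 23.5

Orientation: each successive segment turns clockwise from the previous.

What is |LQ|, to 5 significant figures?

38.949

L is at the origin; LN runs at -50.6° with length 10.9, so N = (6.9186, -8.4228). ∠LNT = 71.1° gives NT at -159.50° from the x-axis; with |NT| = 29.3, T = (-20.526, -18.684). ∠NTC = 52.6° gives TC at 73.100° from the x-axis; with |TC| = 22.1, C = (-14.101, 2.4617). ∠TCS = 74.5° gives CS at -32.400° from the x-axis; with |CS| = 21.8, S = (4.3049, -9.2193). ∠CSG = 58.0° gives SG at -154.40° from the x-axis; with |SG| = 23.8, G = (-17.159, -19.503). ∠SGQ = 126.8° gives GQ at 152.40° from the x-axis; with |GQ| = 23.5, Q = (-37.984, -8.6155). Then |LQ| = |Q − L| = 38.949.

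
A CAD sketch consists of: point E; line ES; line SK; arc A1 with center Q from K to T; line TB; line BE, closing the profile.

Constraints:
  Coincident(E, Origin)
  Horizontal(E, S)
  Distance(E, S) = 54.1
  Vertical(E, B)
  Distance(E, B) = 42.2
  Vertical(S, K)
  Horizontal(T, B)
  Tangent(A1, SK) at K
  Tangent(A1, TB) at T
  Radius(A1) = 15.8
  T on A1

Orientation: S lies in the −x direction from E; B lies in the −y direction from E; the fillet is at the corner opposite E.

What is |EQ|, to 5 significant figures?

46.517

EB is vertical with |EB| = 42.2 and B on the −y side, so B = (0.0000, -42.200). The virtual corner opposite E is at (-54.100, -42.200). A1 meets SK tangentially, so QK is at right angles to SK and A1 meets TB tangentially, so QT is at right angles to TB, with radius 15.8, so the center Q sits 15.8 in from both sides at Q = (-38.300, -26.400). Then |EQ| = |Q − E| = 46.517.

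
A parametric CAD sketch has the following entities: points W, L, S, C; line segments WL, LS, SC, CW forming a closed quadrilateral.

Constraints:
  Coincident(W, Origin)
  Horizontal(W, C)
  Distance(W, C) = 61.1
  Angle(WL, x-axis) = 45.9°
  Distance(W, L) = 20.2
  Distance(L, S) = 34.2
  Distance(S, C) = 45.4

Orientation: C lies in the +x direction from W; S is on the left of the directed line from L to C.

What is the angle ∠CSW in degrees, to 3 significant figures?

74.9°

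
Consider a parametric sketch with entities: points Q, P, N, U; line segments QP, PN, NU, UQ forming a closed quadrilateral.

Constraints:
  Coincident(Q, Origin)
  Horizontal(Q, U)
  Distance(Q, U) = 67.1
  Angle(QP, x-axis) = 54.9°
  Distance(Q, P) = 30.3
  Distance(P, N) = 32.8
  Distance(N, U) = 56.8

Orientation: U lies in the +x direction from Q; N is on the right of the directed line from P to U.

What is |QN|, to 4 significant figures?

13.03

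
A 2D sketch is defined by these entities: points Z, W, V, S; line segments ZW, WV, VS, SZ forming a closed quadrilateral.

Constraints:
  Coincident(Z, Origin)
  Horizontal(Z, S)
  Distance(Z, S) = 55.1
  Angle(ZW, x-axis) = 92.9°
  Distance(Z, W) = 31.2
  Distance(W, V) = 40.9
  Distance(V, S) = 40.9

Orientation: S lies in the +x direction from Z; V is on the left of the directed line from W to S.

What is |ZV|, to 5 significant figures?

53.992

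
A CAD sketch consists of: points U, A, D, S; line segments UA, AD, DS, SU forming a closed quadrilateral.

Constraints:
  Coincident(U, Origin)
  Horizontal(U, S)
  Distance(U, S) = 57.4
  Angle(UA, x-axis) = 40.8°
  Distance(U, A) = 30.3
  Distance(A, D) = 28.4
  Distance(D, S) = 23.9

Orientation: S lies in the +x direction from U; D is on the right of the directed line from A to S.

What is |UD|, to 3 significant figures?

34.9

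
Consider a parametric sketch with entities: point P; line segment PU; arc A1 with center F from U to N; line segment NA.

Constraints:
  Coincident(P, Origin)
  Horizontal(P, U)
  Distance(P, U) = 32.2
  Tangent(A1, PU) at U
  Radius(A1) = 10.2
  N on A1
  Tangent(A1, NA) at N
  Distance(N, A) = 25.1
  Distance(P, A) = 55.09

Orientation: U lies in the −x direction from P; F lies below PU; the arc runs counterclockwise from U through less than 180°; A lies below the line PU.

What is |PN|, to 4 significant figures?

43.62

Checks: ∠(FU, UP) = 90.00° ✓; |FU| = 10.20 ✓; |FN| = 10.20 ✓; ∠(FN, NA) = 90.00° ✓; |NA| = 25.10 ✓; |PA| = 55.09 ✓.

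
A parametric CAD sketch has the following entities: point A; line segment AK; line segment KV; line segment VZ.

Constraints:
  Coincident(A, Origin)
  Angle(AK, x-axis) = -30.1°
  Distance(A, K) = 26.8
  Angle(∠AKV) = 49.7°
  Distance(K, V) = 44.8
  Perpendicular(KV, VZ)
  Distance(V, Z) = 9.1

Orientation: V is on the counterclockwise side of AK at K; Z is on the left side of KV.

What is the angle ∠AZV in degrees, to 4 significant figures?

112.4°

A is at the origin; AK runs at -30.1° with length 26.8, so K = 26.8·(cos -30.1°, sin -30.1°) = (23.19, -13.44). ∠AKV = 49.7°, so KV runs at -30.1° + (180° − 49.7°) = 100.2° from the x-axis; with |KV| = 44.8, V = K + 44.8·(cos 100.2°, sin 100.2°) = (15.25, 30.65). The perpendicularity gives VZ at right angles to KV; with |VZ| = 9.1 on the left of KV, Z = V + 9.1·(-0.9842, -0.1771) = (6.296, 29.04). Then cos ∠AZV = ZA·ZV / (|ZA||ZV|), giving 112.4°.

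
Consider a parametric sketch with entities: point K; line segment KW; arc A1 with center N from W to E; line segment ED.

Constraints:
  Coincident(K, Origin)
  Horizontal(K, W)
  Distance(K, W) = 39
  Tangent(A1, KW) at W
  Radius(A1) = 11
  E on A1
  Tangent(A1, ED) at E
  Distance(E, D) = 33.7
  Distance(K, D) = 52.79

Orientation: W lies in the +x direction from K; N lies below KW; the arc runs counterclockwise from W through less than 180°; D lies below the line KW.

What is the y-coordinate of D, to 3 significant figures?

-44.7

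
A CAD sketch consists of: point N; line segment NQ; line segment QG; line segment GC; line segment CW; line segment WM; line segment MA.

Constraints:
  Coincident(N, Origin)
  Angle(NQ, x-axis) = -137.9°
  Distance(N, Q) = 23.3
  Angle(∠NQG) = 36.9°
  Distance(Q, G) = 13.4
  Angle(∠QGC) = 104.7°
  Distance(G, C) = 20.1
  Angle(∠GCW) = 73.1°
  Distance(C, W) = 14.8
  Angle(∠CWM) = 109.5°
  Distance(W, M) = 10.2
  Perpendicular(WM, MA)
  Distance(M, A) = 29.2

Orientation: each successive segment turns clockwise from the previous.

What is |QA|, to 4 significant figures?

28.56

∠CWM = 109.5° gives WM at -173.7° from the x-axis; with |WM| = 10.2, M = (-8.191, -16.70). WM is perpendicular to MA, so MA runs at 96.30°; with |MA| = 29.2, A = (-11.40, 12.33). Then |QA| = |A − Q| = 28.56.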